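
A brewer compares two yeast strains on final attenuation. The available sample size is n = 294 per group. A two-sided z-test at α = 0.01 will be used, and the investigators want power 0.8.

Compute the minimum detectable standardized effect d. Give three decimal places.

Required noncentrality: δ = z_{0.005} + z_{0.20} = 2.576 + 0.842 = 3.417.
(Lower-tail contribution to power is negligible for δ > 0.)
δ = d·√(n/2) ⇒ d = δ/√(n/2) = 3.417/√(294/2) = 0.2819.

d ≈ 0.282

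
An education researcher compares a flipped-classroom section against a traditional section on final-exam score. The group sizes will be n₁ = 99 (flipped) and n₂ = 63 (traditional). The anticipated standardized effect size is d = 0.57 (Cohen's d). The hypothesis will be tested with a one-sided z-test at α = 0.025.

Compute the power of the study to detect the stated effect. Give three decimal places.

Noncentrality parameter: δ = d / √(1/n₁ + 1/n₂) = 0.57 / √(1/99 + 1/63) = 3.5368
Critical value for a one-sided test at α = 0.025: z_α = 1.960.
Power = Φ(δ − 1.960) = Φ(1.577) = 0.9426.

Power ≈ 0.943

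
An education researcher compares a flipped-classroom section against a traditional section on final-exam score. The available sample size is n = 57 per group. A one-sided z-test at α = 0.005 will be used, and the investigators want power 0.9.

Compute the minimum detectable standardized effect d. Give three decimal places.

d ≈ 0.723

Need Φ(δ − 2.576) = 0.9, so δ = 2.576 + 1.282 = 3.857.
δ = d·√(n/2) ⇒ d = δ/√(n/2) = 3.857/√(57/2) = 0.7226.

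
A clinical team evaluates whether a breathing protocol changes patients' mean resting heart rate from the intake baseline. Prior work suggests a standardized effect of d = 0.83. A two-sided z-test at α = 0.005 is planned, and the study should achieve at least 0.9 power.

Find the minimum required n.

Set Φ(δ − 2.807) = 0.9; then δ − 2.807 = Φ⁻¹(0.9) = 1.282, giving δ = 4.089.
(For δ > 0 the lower-tail rejection region contributes negligibly to power, so the one-term inversion is standard.)
δ = d·√n ⇒ n = (δ/d)² = (4.089 / 0.83)² = 24.27.
Round up to the next whole unit.

n = 25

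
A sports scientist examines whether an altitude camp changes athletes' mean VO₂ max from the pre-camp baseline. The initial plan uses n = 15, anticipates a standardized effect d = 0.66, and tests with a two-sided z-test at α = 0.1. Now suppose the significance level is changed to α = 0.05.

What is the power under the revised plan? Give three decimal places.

Power ≈ 0.724

δ = d·√n = 0.66 × √15 = 2.5562 (unchanged). New critical value: z_{0.025} = 1.960.
Revised power = Φ(δ − 1.960) + Φ(−δ − 1.960) = Φ(0.596) + Φ(-4.516) = 0.7245 + 0.0000 = 0.7245.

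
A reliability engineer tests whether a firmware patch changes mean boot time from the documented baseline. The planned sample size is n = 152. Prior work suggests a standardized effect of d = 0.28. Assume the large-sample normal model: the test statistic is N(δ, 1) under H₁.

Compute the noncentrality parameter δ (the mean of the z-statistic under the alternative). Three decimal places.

δ ≈ 3.452

δ = d·√n = 0.28 × √152 = 3.4521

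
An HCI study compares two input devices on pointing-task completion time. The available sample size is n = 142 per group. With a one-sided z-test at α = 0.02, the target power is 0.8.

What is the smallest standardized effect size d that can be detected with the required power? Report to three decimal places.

d ≈ 0.344

Need Φ(δ − 2.054) = 0.8, so δ = 2.054 + 0.842 = 2.895.
δ = d·√(n/2) ⇒ d = δ/√(n/2) = 2.895/√(142/2) = 0.3436.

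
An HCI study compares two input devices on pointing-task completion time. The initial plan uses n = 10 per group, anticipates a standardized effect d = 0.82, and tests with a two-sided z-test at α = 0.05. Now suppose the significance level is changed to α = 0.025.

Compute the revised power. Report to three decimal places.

δ = d·√(n/2) = 0.82 × √(10/2) = 1.8336 (unchanged). New critical value: z_{0.0125} = 2.241.
Revised power = Φ(δ − 2.241) + Φ(−δ − 2.241) = Φ(-0.408) + Φ(-4.075) = 0.3417 + 0.0000 = 0.3417.

Power ≈ 0.342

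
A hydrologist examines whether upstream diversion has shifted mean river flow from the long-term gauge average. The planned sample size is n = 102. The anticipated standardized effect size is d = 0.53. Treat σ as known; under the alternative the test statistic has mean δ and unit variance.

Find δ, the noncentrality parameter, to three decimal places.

The noncentrality parameter scales effect size by the design's sample-size factor: δ = d·√n = 0.53 × √102 = 5.3527

δ ≈ 5.353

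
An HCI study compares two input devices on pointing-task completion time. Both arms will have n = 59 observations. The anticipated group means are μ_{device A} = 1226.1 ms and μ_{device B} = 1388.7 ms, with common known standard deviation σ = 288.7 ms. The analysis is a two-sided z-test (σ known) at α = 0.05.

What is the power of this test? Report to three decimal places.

Power ≈ 0.864

Standardized effect: d = |μ_{device A} − μ_{device B}| / σ = |1226.1 − 1388.7| / 288.7 = 0.5632
Noncentrality parameter: δ = d·√(n/2) = 0.5632 × √(59/2) = 3.0590
Critical value for a two-sided test at α = 0.05: z_{α/2} = 1.960.
Power = Φ(δ − 1.960) + Φ(−δ − 1.960) = Φ(1.099) + Φ(-5.019) = 0.8641 + 0.0000 = 0.8641.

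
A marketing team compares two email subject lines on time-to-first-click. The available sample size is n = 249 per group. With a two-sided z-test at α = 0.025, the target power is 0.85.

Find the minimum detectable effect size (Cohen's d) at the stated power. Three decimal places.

Required noncentrality: δ = z_{0.0125} + z_{0.15} = 2.241 + 1.036 = 3.278.
(Lower-tail contribution to power is negligible for δ > 0.)
δ = d·√(n/2) ⇒ d = δ/√(n/2) = 3.278/√(249/2) = 0.2938.

d ≈ 0.294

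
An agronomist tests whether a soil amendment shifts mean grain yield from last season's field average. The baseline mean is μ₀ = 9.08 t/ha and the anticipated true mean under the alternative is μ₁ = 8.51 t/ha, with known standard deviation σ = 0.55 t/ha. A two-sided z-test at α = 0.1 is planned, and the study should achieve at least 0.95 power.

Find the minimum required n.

n = 11

Standardized effect: d = |μ₁ − μ₀| / σ = |8.51 − 9.08| / 0.55 = 1.0364
Set Φ(δ − 1.645) = 0.95; then δ − 1.645 = Φ⁻¹(0.95) = 1.645, giving δ = 3.290.
(For δ > 0 the lower-tail rejection region contributes negligibly to power, so the one-term inversion is standard.)
δ = d·√n ⇒ n = (δ/d)² = (3.290 / 1.0364)² = 10.08.
Round up to the next whole unit.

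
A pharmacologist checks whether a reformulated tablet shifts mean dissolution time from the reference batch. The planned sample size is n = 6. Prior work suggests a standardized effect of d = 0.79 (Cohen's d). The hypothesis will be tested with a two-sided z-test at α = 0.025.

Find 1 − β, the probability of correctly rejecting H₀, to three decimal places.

Noncentrality parameter: δ = d·√n = 0.79 × √6 = 1.9351
Two-sided α = 0.025 → critical value z_{0.0125} = 2.241.
Power = Φ(δ − 2.241) + Φ(−δ − 2.241) = Φ(-0.306) + Φ(-4.176) = 0.3797 + 0.0000 = 0.3797.

Power ≈ 0.380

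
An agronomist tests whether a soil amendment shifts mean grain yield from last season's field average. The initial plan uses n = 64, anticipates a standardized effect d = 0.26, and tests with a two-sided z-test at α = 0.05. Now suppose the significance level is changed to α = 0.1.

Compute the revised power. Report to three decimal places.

Power ≈ 0.668

δ = d·√n = 0.26 × √64 = 2.0800 (unchanged). New critical value: z_{0.05} = 1.645.
Revised power = Φ(δ − 1.645) + Φ(−δ − 1.645) = Φ(0.435) + Φ(-3.725) = 0.6683 + 0.0001 = 0.6684.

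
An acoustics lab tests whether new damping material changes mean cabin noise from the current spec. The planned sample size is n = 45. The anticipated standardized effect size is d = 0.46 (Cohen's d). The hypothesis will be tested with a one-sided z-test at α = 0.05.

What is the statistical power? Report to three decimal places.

Noncentrality parameter: δ = d·√n = 0.46 × √45 = 3.0858
One-sided α = 0.05 → critical value z_{0.05} = 1.645.
Power = Φ(δ − 1.645) = Φ(1.441) = 0.9252.

Power ≈ 0.925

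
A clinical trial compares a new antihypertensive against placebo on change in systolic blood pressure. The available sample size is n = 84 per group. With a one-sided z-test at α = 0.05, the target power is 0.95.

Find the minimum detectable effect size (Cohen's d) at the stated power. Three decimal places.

d ≈ 0.508

Required noncentrality: δ = z_{0.05} + z_{0.05} = 1.645 + 1.645 = 3.290.
δ = d·√(n/2) ⇒ d = δ/√(n/2) = 3.290/√(84/2) = 0.5076.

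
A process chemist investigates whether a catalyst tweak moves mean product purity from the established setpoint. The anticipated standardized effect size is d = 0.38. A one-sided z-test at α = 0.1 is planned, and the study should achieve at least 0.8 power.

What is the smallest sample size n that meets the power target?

n = 32

Set Φ(δ − 1.282) = 0.8; then δ − 1.282 = Φ⁻¹(0.8) = 0.842, giving δ = 2.123.
δ = d·√n ⇒ n = (δ/d)² = (2.123 / 0.38)² = 31.22.
Rounding up, n = 32.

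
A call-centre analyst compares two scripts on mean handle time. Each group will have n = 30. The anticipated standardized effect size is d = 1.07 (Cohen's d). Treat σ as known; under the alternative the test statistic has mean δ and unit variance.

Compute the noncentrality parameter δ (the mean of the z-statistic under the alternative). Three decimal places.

The noncentrality parameter scales effect size by the design's sample-size factor: δ = d·√(n/2) = 1.07 × √(30/2) = 4.1441

δ ≈ 4.144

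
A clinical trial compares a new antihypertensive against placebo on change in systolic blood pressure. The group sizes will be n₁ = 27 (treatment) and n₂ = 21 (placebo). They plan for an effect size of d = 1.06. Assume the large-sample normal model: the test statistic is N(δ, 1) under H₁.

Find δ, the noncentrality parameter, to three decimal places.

The noncentrality parameter scales effect size by the design's sample-size factor: δ = d / √(1/n₁ + 1/n₂) = 1.06 / √(1/27 + 1/21) = 3.6431

δ ≈ 3.643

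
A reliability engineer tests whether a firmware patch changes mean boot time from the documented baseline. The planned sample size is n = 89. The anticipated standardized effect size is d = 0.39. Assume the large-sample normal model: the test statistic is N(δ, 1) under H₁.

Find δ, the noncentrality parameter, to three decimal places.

δ ≈ 3.679

The noncentrality parameter scales effect size by the design's sample-size factor: δ = d·√n = 0.39 × √89 = 3.6793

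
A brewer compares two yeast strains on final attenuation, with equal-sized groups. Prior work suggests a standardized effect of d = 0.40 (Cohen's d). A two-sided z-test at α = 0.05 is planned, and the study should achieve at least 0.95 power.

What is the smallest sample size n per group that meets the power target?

n = 163 per group

For power 0.95 need Φ(δ − z_{0.025}) = 0.95, so δ = z_{0.025} + z_{0.05} = 1.960 + 1.645 = 3.605.
(Ignoring the negligible lower-tail rejection probability gives the usual closed-form inversion.)
δ = d·√(n/2) ⇒ n = 2(δ/d)² = 2 × (3.605 / 0.40)² = 162.43.
Round up to the next whole unit.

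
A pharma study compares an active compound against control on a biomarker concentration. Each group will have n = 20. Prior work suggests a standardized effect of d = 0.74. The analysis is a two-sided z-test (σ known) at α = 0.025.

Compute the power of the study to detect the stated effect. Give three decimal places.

Power ≈ 0.539

Noncentrality parameter: δ = d·√(n/2) = 0.74 × √(20/2) = 2.3401
Critical value for a two-sided test at α = 0.025: z_{α/2} = 2.241.
Power = Φ(δ − 2.241) + Φ(−δ − 2.241) = Φ(0.099) + Φ(-4.581) = 0.5393 + 0.0000 = 0.5393.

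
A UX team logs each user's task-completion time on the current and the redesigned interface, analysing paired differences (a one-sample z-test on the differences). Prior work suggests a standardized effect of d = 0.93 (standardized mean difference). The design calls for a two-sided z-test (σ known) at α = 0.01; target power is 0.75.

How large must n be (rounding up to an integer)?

n = 13

Set Φ(δ − 2.576) = 0.75; then δ − 2.576 = Φ⁻¹(0.75) = 0.674, giving δ = 3.250.
(For δ > 0 the lower-tail rejection region contributes negligibly to power, so the one-term inversion is standard.)
δ = d·√n ⇒ n = (δ/d)² = (3.250 / 0.93)² = 12.21.
Round up to the next whole unit.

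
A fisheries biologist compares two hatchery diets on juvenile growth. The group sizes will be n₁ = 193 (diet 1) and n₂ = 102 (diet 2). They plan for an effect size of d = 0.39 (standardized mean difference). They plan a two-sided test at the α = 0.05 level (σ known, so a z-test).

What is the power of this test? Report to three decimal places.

Power ≈ 0.890

Noncentrality parameter: δ = d / √(1/n₁ + 1/n₂) = 0.39 / √(1/193 + 1/102) = 3.1859
Two-sided α = 0.05 → critical value z_{0.025} = 1.960.
Power = Φ(δ − 1.960) + Φ(−δ − 1.960) = Φ(1.226) + Φ(-5.146) = 0.8899 + 0.0000 = 0.8899.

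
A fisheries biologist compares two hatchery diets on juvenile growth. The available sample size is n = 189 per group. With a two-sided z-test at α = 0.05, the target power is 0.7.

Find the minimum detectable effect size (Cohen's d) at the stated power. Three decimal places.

d ≈ 0.256

Need Φ(δ − 1.960) = 0.7, so δ = 1.960 + 0.524 = 2.484.
(The second rejection-region term Φ(−δ − z_{α/2}) is negligible and dropped.)
δ = d·√(n/2) ⇒ d = δ/√(n/2) = 2.484/√(189/2) = 0.2556.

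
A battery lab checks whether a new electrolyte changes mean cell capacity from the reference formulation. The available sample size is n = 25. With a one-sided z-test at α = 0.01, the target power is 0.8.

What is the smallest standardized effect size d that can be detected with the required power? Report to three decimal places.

Need Φ(δ − 2.326) = 0.8, so δ = 2.326 + 0.842 = 3.168.
δ = d·√n ⇒ d = δ/√n = 3.168/√25 = 0.6336.

d ≈ 0.634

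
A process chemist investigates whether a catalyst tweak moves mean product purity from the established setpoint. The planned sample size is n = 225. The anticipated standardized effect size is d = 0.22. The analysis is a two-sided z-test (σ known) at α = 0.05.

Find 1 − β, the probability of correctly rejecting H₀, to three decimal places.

Noncentrality parameter: δ = d·√n = 0.22 × √225 = 3.3000
Critical value for a two-sided test at α = 0.05: z_{α/2} = 1.960.
Power = Φ(δ − 1.960) + Φ(−δ − 1.960) = Φ(1.340) + Φ(-5.260) = 0.9099 + 0.0000 = 0.9099.

Power ≈ 0.910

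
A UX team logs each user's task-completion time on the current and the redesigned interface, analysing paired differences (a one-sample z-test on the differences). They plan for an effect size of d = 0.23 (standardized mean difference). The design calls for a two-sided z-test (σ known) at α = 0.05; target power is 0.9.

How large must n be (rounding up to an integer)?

n = 199

Set Φ(δ − 1.960) = 0.9; then δ − 1.960 = Φ⁻¹(0.9) = 1.282, giving δ = 3.242.
(The Φ(−δ − z_{α/2}) term is vanishingly small for δ > 0 and is dropped in the standard sample-size formula.)
δ = d·√n ⇒ n = (δ/d)² = (3.242 / 0.23)² = 198.63.
Round up to the next whole unit.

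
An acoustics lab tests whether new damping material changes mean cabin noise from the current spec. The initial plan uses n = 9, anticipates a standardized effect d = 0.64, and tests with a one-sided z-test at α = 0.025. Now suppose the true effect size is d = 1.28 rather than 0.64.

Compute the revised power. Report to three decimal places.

With d = 1.28: δ = d·√n = 1.28 × √9 = 3.8400. Critical value z_{0.025} = 1.960.
Revised power = P(Z > 1.960 − δ) = Φ(1.880) = 0.9699.

Power ≈ 0.970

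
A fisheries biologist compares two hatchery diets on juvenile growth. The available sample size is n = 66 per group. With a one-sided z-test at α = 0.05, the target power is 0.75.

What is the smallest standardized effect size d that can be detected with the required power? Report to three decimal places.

d ≈ 0.404

Need Φ(δ − 1.645) = 0.75, so δ = 1.645 + 0.674 = 2.319.
δ = d·√(n/2) ⇒ d = δ/√(n/2) = 2.319/√(66/2) = 0.4037.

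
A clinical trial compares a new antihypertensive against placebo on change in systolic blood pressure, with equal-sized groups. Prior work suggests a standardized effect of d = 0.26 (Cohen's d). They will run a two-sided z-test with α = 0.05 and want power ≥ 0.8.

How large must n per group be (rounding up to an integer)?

For power 0.8 need Φ(δ − z_{0.025}) = 0.8, so δ = z_{0.025} + z_{0.20} = 1.960 + 0.842 = 2.802.
(For δ > 0 the lower-tail rejection region contributes negligibly to power, so the one-term inversion is standard.)
δ = d·√(n/2) ⇒ n = 2(δ/d)² = 2 × (2.802 / 0.26)² = 232.22.
Round up to the next whole unit.

n = 233 per group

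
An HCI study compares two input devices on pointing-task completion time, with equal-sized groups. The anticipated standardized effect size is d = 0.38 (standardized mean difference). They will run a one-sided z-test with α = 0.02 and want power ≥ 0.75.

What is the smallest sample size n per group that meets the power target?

n = 104 per group

Set Φ(δ − 2.054) = 0.75; then δ − 2.054 = Φ⁻¹(0.75) = 0.674, giving δ = 2.728.
δ = d·√(n/2) ⇒ n = 2(δ/d)² = 2 × (2.728 / 0.38)² = 103.09.
Rounding up, n = 104 per group.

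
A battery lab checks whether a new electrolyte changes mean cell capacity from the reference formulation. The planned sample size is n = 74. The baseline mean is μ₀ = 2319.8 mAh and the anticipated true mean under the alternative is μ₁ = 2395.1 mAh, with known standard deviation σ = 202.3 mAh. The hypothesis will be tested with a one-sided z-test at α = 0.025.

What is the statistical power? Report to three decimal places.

Power ≈ 0.893

Standardized effect: d = |μ₁ − μ₀| / σ = |2395.1 − 2319.8| / 202.3 = 0.3722
Noncentrality parameter: δ = d·√n = 0.3722 × √74 = 3.2020
One-sided α = 0.025 → critical value z_{0.025} = 1.960.
Power = Φ(δ − 1.960) = Φ(1.242) = 0.8929.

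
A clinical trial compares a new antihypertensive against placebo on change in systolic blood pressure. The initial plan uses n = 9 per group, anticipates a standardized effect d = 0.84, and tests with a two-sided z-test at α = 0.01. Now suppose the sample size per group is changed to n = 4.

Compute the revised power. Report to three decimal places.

Power ≈ 0.083

With n = 4 per group: δ = d·√(n/2) = 0.84 × √(4/2) = 1.1879. Critical value z_{0.005} = 2.576.
Revised power = Φ(δ − 2.576) + Φ(−δ − 2.576) = Φ(-1.388) + Φ(-3.764) = 0.0826 + 0.0001 = 0.0827.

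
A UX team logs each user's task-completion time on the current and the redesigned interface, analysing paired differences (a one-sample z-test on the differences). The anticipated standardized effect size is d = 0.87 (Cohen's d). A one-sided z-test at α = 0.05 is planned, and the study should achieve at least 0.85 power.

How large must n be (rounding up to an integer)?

n = 10

For power 0.85 need Φ(δ − z_{0.05}) = 0.85, so δ = z_{0.05} + z_{0.15} = 1.645 + 1.036 = 2.681.
δ = d·√n ⇒ n = (δ/d)² = (2.681 / 0.87)² = 9.50.
Round up to the next whole unit.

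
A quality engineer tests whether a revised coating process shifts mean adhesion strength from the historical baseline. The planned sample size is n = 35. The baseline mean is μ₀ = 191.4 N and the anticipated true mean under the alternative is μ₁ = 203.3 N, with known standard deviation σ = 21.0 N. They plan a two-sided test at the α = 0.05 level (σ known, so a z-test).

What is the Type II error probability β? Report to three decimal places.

β ≈ 0.082

Standardized effect: d = |μ₁ − μ₀| / σ = |203.3 − 191.4| / 21.0 = 0.5667
Noncentrality parameter: δ = d·√n = 0.5667 × √35 = 3.3524
Two-sided α = 0.05 → critical value z_{0.025} = 1.960.
Power = Φ(δ − 1.960) + Φ(−δ − 1.960) = Φ(1.392) + Φ(-5.312) = 0.9181 + 0.0000 = 0.9181.
Type II error: β = 1 − power = 1 − 0.9181 = 0.0819.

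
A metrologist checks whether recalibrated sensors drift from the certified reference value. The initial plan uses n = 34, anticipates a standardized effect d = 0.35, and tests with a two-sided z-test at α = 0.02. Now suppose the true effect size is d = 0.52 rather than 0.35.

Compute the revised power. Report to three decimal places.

Power ≈ 0.760

With d = 0.52: δ = d·√n = 0.52 × √34 = 3.0321. Critical value z_{0.01} = 2.326.
Revised power = Φ(δ − 2.326) + Φ(−δ − 2.326) = Φ(0.706) + Φ(-5.358) = 0.7598 + 0.0000 = 0.7598.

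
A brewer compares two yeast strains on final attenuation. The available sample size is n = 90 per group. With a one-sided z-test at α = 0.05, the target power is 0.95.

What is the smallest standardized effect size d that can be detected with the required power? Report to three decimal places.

Need Φ(δ − 1.645) = 0.95, so δ = 1.645 + 1.645 = 3.290.
δ = d·√(n/2) ⇒ d = δ/√(n/2) = 3.290/√(90/2) = 0.4904.

d ≈ 0.490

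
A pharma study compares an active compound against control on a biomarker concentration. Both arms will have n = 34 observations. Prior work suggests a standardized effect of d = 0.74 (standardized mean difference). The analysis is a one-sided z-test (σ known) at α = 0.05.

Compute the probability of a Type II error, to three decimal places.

Noncentrality parameter: δ = d·√(n/2) = 0.74 × √(34/2) = 3.0511
One-sided α = 0.05 → critical value z_{0.05} = 1.645.
Power = Φ(δ − 1.645) = Φ(1.406) = 0.9202.
Type II error: β = 1 − power = 1 − 0.9202 = 0.0798.

β ≈ 0.080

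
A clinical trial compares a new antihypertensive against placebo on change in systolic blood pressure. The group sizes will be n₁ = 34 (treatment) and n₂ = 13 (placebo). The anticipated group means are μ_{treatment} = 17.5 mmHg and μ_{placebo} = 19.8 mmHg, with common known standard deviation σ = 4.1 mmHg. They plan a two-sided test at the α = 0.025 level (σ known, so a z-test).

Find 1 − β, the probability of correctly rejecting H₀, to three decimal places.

Standardized effect: d = |μ_{treatment} − μ_{placebo}| / σ = |17.5 − 19.8| / 4.1 = 0.5610
Noncentrality parameter: δ = d / √(1/n₁ + 1/n₂) = 0.5610 / √(1/34 + 1/13) = 1.7203
Two-sided α = 0.025 → critical value z_{0.0125} = 2.241.
Power = Φ(δ − 2.241) + Φ(−δ − 2.241) = Φ(-0.521) + Φ(-3.962) = 0.3012 + 0.0000 = 0.3012.

Power ≈ 0.301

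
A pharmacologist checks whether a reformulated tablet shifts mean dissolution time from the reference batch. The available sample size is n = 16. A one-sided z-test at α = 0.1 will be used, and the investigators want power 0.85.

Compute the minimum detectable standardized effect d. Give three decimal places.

d ≈ 0.579

Required noncentrality: δ = z_{0.1} + z_{0.15} = 1.282 + 1.036 = 2.318.
δ = d·√n ⇒ d = δ/√n = 2.318/√16 = 0.5795.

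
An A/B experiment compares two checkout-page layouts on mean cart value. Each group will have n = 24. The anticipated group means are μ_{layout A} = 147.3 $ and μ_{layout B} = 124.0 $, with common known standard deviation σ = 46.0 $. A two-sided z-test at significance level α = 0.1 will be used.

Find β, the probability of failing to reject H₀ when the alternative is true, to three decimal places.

Standardized effect: d = |μ_{layout A} − μ_{layout B}| / σ = |147.3 − 124.0| / 46.0 = 0.5065
Noncentrality parameter: δ = d·√(n/2) = 0.5065 × √(24/2) = 1.7546
Two-sided α = 0.1 → critical value z_{0.05} = 1.645.
Power = Φ(δ − 1.645) + Φ(−δ − 1.645) = Φ(0.110) + Φ(-3.399) = 0.5437 + 0.0003 = 0.5440.
Type II error: β = 1 − power = 1 − 0.5440 = 0.4560.

β ≈ 0.456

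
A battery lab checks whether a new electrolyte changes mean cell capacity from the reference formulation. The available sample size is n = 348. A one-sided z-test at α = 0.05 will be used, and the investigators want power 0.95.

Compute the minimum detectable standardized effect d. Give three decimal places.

Need Φ(δ − 1.645) = 0.95, so δ = 1.645 + 1.645 = 3.290.
δ = d·√n ⇒ d = δ/√n = 3.290/√348 = 0.1763.

d ≈ 0.176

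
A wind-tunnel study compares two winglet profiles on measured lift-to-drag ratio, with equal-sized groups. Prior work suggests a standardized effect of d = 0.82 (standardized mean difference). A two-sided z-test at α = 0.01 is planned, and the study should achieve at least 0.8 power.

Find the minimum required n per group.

n = 35 per group

Set Φ(δ − 2.576) = 0.8; then δ − 2.576 = Φ⁻¹(0.8) = 0.842, giving δ = 3.417.
(For δ > 0 the lower-tail rejection region contributes negligibly to power, so the one-term inversion is standard.)
δ = d·√(n/2) ⇒ n = 2(δ/d)² = 2 × (3.417 / 0.82)² = 34.74.
Round up to the next whole unit.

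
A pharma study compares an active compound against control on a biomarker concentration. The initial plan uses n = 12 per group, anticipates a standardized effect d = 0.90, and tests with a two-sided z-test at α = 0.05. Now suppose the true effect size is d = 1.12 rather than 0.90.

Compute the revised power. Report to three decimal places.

Power ≈ 0.783

With d = 1.12: δ = d·√(n/2) = 1.12 × √(12/2) = 2.7434. Critical value z_{0.025} = 1.960.
Revised power = Φ(δ − 1.960) + Φ(−δ − 1.960) = Φ(0.783) + Φ(-4.703) = 0.7833 + 0.0000 = 0.7833.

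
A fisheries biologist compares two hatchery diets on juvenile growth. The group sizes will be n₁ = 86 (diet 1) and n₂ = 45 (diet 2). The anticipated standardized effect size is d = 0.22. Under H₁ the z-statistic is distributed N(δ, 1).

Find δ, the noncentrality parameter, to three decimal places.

δ ≈ 1.196

The noncentrality parameter scales effect size by the design's sample-size factor: δ = d / √(1/n₁ + 1/n₂) = 0.22 / √(1/86 + 1/45) = 1.1958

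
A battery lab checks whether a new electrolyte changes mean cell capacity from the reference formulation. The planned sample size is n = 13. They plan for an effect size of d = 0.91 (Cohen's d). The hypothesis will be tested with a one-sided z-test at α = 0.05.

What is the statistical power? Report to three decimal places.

Noncentrality parameter: δ = d·√n = 0.91 × √13 = 3.2811
Critical value for a one-sided test at α = 0.05: z_α = 1.645.
Power = P(Z > 1.645 − δ) = Φ(1.636) = 0.9491.

Power ≈ 0.949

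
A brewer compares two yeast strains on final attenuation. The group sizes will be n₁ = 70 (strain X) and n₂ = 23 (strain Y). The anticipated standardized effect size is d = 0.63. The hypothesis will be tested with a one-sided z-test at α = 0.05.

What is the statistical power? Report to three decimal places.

Power ≈ 0.836

Noncentrality parameter: λ = d / √(1/n₁ + 1/n₂) = 0.63 / √(1/70 + 1/23) = 2.6213
Critical value for a one-sided test at α = 0.05: z_α = 1.645.
Power = Φ(λ − 1.645) = Φ(0.976) = 0.8356.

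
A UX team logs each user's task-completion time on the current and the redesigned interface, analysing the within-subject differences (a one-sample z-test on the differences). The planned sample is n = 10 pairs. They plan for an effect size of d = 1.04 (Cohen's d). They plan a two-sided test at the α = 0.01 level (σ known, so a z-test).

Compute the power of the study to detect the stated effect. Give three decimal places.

Noncentrality parameter: λ = d·√n = 1.04 × √10 = 3.2888
Critical value for a two-sided test at α = 0.01: z_{α/2} = 2.576.
Power = Φ(λ − 2.576) + Φ(−λ − 2.576) = Φ(0.713) + Φ(-5.865) = 0.7621 + 0.0000 = 0.7621.

Power ≈ 0.762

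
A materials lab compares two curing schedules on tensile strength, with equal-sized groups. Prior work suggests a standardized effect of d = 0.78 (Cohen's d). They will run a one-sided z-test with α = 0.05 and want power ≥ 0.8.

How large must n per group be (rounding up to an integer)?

For power 0.8 need Φ(δ − z_{0.05}) = 0.8, so δ = z_{0.05} + z_{0.20} = 1.645 + 0.842 = 2.486.
δ = d·√(n/2) ⇒ n = 2(δ/d)² = 2 × (2.486 / 0.78)² = 20.32.
Rounding up, n = 21 per group.

n = 21 per group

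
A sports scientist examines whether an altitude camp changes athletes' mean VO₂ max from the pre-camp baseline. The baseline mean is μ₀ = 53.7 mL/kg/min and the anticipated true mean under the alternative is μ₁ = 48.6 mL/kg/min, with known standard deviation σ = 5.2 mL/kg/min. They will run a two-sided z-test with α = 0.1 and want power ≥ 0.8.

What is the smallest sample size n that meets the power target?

n = 7

Standardized effect: d = |μ₁ − μ₀| / σ = |48.6 − 53.7| / 5.2 = 0.9808
Set Φ(δ − 1.645) = 0.8; then δ − 1.645 = Φ⁻¹(0.8) = 0.842, giving δ = 2.486.
(For δ > 0 the lower-tail rejection region contributes negligibly to power, so the one-term inversion is standard.)
δ = d·√n ⇒ n = (δ/d)² = (2.486 / 0.9808)² = 6.43.
Rounding up, n = 7.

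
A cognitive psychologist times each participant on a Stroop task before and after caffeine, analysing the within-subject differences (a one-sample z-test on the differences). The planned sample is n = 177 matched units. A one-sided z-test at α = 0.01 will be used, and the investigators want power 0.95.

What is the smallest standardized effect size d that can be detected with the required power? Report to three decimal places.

d ≈ 0.298

Need Φ(δ − 2.326) = 0.95, so δ = 2.326 + 1.645 = 3.971.
δ = d·√n ⇒ d = δ/√n = 3.971/√177 = 0.2985.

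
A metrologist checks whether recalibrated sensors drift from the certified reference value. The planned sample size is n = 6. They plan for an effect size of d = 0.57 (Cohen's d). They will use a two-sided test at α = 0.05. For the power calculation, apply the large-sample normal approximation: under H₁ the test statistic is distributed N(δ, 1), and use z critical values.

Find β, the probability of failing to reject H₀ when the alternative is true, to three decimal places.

Noncentrality parameter: δ = d·√n = 0.57 × √6 = 1.3962
Two-sided α = 0.05 → critical value z_{0.025} = 1.960.
Power = Φ(δ − 1.960) + Φ(−δ − 1.960) = Φ(-0.564) + Φ(-3.356) = 0.2865 + 0.0004 = 0.2869.
Type II error: β = 1 − power = 1 − 0.2869 = 0.7131.

β ≈ 0.713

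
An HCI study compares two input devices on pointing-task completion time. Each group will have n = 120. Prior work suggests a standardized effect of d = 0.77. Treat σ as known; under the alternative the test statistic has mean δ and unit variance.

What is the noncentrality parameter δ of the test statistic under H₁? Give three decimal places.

δ ≈ 5.964

The noncentrality parameter scales effect size by the design's sample-size factor: δ = d·√(n/2) = 0.77 × √(120/2) = 5.9644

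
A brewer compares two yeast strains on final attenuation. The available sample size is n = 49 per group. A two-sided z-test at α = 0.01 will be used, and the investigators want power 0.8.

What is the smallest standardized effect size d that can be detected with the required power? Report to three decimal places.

Need Φ(δ − 2.576) = 0.8, so δ = 2.576 + 0.842 = 3.417.
(The second rejection-region term Φ(−δ − z_{α/2}) is negligible and dropped.)
δ = d·√(n/2) ⇒ d = δ/√(n/2) = 3.417/√(49/2) = 0.6904.

d ≈ 0.690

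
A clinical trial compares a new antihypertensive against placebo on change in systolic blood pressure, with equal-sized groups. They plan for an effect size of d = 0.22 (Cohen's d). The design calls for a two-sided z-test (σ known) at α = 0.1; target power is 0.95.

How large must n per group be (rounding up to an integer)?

For power 0.95 need Φ(δ − z_{0.05}) = 0.95, so δ = z_{0.05} + z_{0.05} = 1.645 + 1.645 = 3.290.
(For δ > 0 the lower-tail rejection region contributes negligibly to power, so the one-term inversion is standard.)
δ = d·√(n/2) ⇒ n = 2(δ/d)² = 2 × (3.290 / 0.22)² = 447.20.
Rounding up, n = 448 per group.

n = 448 per group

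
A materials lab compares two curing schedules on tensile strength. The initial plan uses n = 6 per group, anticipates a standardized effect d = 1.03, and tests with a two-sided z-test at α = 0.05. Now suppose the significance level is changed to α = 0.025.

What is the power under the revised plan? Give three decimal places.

δ = d·√(n/2) = 1.03 × √(6/2) = 1.7840 (unchanged). New critical value: z_{0.0125} = 2.241.
Revised power = Φ(δ − 2.241) + Φ(−δ − 2.241) = Φ(-0.457) + Φ(-4.025) = 0.3237 + 0.0000 = 0.3237.

Power ≈ 0.324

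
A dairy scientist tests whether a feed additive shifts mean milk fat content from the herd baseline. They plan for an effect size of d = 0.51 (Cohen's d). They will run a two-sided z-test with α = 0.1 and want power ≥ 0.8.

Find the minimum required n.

Set Φ(δ − 1.645) = 0.8; then δ − 1.645 = Φ⁻¹(0.8) = 0.842, giving δ = 2.486.
(The Φ(−δ − z_{α/2}) term is vanishingly small for δ > 0 and is dropped in the standard sample-size formula.)
δ = d·√n ⇒ n = (δ/d)² = (2.486 / 0.51)² = 23.77.
Rounding up, n = 24.

n = 24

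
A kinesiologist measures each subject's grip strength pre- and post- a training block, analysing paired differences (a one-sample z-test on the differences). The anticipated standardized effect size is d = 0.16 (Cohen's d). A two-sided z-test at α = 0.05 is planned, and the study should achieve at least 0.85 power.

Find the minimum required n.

For power 0.85 need Φ(δ − z_{0.025}) = 0.85, so δ = z_{0.025} + z_{0.15} = 1.960 + 1.036 = 2.996.
(For δ > 0 the lower-tail rejection region contributes negligibly to power, so the one-term inversion is standard.)
δ = d·√n ⇒ n = (δ/d)² = (2.996 / 0.16)² = 350.72.
Rounding up, n = 351.

n = 351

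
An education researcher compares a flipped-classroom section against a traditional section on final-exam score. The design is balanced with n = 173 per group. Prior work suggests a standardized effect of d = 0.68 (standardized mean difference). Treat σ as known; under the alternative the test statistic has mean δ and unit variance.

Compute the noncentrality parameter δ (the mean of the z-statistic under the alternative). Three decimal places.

δ ≈ 6.324

The noncentrality parameter scales effect size by the design's sample-size factor: δ = d·√(n/2) = 0.68 × √(173/2) = 6.3244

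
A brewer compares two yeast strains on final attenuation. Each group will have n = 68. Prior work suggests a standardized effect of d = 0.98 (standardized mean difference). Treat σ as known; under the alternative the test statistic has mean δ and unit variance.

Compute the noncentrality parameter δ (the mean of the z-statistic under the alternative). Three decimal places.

The noncentrality parameter scales effect size by the design's sample-size factor: δ = d·√(n/2) = 0.98 × √(68/2) = 5.7143

δ ≈ 5.714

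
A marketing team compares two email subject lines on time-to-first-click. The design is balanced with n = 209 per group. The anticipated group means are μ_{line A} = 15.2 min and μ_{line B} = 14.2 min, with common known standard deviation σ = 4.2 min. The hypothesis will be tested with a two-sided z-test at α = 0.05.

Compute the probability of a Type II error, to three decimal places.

Standardized effect: d = |μ_{line A} − μ_{line B}| / σ = |15.2 − 14.2| / 4.2 = 0.2381
Noncentrality parameter: δ = d·√(n/2) = 0.2381 × √(209/2) = 2.4339
Two-sided α = 0.05 → critical value z_{0.025} = 1.960.
Power = Φ(δ − 1.960) + Φ(−δ − 1.960) = Φ(0.474) + Φ(-4.394) = 0.6822 + 0.0000 = 0.6822.
Type II error: β = 1 − power = 1 − 0.6822 = 0.3178.

β ≈ 0.318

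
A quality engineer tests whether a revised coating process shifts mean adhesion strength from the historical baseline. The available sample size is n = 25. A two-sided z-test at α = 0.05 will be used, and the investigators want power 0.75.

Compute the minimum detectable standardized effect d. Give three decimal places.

d ≈ 0.527

Need Φ(δ − 1.960) = 0.75, so δ = 1.960 + 0.674 = 2.634.
(The second rejection-region term Φ(−δ − z_{α/2}) is negligible and dropped.)
δ = d·√n ⇒ d = δ/√n = 2.634/√25 = 0.5269.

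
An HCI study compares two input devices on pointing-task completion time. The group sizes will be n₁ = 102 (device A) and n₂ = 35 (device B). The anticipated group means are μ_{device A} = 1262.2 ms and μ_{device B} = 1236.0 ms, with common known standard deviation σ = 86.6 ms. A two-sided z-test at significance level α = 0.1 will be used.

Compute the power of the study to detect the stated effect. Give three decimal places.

Power ≈ 0.461

Standardized effect: d = |μ_{device A} − μ_{device B}| / σ = |1262.2 − 1236.0| / 86.6 = 0.3025
Noncentrality parameter: δ = d / √(1/n₁ + 1/n₂) = 0.3025 / √(1/102 + 1/35) = 1.5444
Two-sided α = 0.1 → critical value z_{0.05} = 1.645.
Power = Φ(δ − 1.645) + Φ(−δ − 1.645) = Φ(-0.100) + Φ(-3.189) = 0.4600 + 0.0007 = 0.4607.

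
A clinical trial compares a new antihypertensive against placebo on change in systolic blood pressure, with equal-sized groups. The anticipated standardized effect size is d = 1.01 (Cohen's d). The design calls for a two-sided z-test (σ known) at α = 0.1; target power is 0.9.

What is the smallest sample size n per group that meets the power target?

n = 17 per group

Set Φ(δ − 1.645) = 0.9; then δ − 1.645 = Φ⁻¹(0.9) = 1.282, giving δ = 2.926.
(Ignoring the negligible lower-tail rejection probability gives the usual closed-form inversion.)
δ = d·√(n/2) ⇒ n = 2(δ/d)² = 2 × (2.926 / 1.01)² = 16.79.
Rounding up, n = 17 per group.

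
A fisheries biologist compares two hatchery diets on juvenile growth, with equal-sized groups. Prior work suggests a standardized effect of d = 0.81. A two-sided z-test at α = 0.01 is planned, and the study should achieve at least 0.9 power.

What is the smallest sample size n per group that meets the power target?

n = 46 per group

Set Φ(δ − 2.576) = 0.9; then δ − 2.576 = Φ⁻¹(0.9) = 1.282, giving δ = 3.857.
(Ignoring the negligible lower-tail rejection probability gives the usual closed-form inversion.)
δ = d·√(n/2) ⇒ n = 2(δ/d)² = 2 × (3.857 / 0.81)² = 45.36.
Rounding up, n = 46 per group.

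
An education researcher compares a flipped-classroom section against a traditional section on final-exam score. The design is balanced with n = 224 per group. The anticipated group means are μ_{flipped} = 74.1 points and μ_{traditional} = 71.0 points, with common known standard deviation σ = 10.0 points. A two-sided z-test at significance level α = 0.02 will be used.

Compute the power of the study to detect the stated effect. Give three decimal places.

Standardized effect: d = |μ_{flipped} − μ_{traditional}| / σ = |74.1 − 71.0| / 10.0 = 0.3100
Noncentrality parameter: δ = d·√(n/2) = 0.3100 × √(224/2) = 3.2807
Two-sided α = 0.02 → critical value z_{0.01} = 2.326.
Power = Φ(δ − 2.326) + Φ(−δ − 2.326) = Φ(0.954) + Φ(-5.607) = 0.8301 + 0.0000 = 0.8301.

Power ≈ 0.830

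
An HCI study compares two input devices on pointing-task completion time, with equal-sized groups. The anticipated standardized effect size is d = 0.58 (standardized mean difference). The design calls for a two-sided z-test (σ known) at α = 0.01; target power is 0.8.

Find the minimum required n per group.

Set Φ(δ − 2.576) = 0.8; then δ − 2.576 = Φ⁻¹(0.8) = 0.842, giving δ = 3.417.
(The Φ(−δ − z_{α/2}) term is vanishingly small for δ > 0 and is dropped in the standard sample-size formula.)
δ = d·√(n/2) ⇒ n = 2(δ/d)² = 2 × (3.417 / 0.58)² = 69.44.
Rounding up, n = 70 per group.

n = 70 per group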